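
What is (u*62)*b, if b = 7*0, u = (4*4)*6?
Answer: 0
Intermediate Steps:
u = 96 (u = 16*6 = 96)
b = 0
(u*62)*b = (96*62)*0 = 5952*0 = 0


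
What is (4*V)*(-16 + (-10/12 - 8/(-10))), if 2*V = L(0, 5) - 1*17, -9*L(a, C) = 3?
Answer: 25012/45 ≈ 555.82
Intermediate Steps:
L(a, C) = -⅓ (L(a, C) = -⅑*3 = -⅓)
V = -26/3 (V = (-⅓ - 1*17)/2 = (-⅓ - 17)/2 = (½)*(-52/3) = -26/3 ≈ -8.6667)
(4*V)*(-16 + (-10/12 - 8/(-10))) = (4*(-26/3))*(-16 + (-10/12 - 8/(-10))) = -104*(-16 + (-10*1/12 - 8*(-⅒)))/3 = -104*(-16 + (-⅚ + ⅘))/3 = -104*(-16 - 1/30)/3 = -104/3*(-481/30) = 25012/45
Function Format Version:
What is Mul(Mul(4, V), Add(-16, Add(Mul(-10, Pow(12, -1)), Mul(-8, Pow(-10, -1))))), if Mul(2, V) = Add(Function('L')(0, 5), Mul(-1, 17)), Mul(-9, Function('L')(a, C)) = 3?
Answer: Rational(25012, 45) ≈ 555.82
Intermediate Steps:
Function('L')(a, C) = Rational(-1, 3) (Function('L')(a, C) = Mul(Rational(-1, 9), 3) = Rational(-1, 3))
V = Rational(-26, 3) (V = Mul(Rational(1, 2), Add(Rational(-1, 3), Mul(-1, 17))) = Mul(Rational(1, 2), Add(Rational(-1, 3), -17)) = Mul(Rational(1, 2), Rational(-52, 3)) = Rational(-26, 3) ≈ -8.6667)
Mul(Mul(4, V), Add(-16, Add(Mul(-10, Pow(12, -1)), Mul(-8, Pow(-10, -1))))) = Mul(Mul(4, Rational(-26, 3)), Add(-16, Add(Mul(-10, Pow(12, -1)), Mul(-8, Pow(-10, -1))))) = Mul(Rational(-104, 3), Add(-16, Add(Mul(-10, Rational(1, 12)), Mul(-8, Rational(-1, 10))))) = Mul(Rational(-104, 3), Add(-16, Add(Rational(-5, 6), Rational(4, 5)))) = Mul(Rational(-104, 3), Add(-16, Rational(-1, 30))) = Mul(Rational(-104, 3), Rational(-481, 30)) = Rational(25012, 45)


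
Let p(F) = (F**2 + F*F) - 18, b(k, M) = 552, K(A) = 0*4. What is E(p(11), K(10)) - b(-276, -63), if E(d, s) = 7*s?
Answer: -552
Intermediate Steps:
K(A) = 0
p(F) = -18 + 2*F**2 (p(F) = (F**2 + F**2) - 18 = 2*F**2 - 18 = -18 + 2*F**2)
E(p(11), K(10)) - b(-276, -63) = 7*0 - 1*552 = 0 - 552 = -552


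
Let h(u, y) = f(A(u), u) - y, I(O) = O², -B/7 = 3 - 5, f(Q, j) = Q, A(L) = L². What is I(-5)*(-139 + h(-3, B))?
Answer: -3600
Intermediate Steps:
B = 14 (B = -7*(3 - 5) = -7*(-2) = 14)
h(u, y) = u² - y
I(-5)*(-139 + h(-3, B)) = (-5)²*(-139 + ((-3)² - 1*14)) = 25*(-139 + (9 - 14)) = 25*(-139 - 5) = 25*(-144) = -3600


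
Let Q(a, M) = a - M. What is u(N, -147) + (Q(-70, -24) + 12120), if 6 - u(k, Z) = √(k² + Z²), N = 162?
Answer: 12080 - 3*√5317 ≈ 11861.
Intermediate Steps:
u(k, Z) = 6 - √(Z² + k²) (u(k, Z) = 6 - √(k² + Z²) = 6 - √(Z² + k²))
u(N, -147) + (Q(-70, -24) + 12120) = (6 - √((-147)² + 162²)) + ((-70 - 1*(-24)) + 12120) = (6 - √(21609 + 26244)) + ((-70 + 24) + 12120) = (6 - √47853) + (-46 + 12120) = (6 - 3*√5317) + 12074 = 12080 - 3*√5317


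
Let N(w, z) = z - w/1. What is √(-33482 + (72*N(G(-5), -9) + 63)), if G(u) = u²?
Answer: I*√35867 ≈ 189.39*I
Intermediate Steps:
N(w, z) = z - w
√(-33482 + (72*N(G(-5), -9) + 63)) = √(-33482 + (72*(-9 - 1*(-5)²) + 63)) = √(-33482 + (72*(-9 - 1*25) + 63)) = √(-33482 + (72*(-9 - 25) + 63)) = √(-33482 + (72*(-34) + 63)) = √(-33482 + (-2448 + 63)) = √(-33482 - 2385) = √(-35867) = I*√35867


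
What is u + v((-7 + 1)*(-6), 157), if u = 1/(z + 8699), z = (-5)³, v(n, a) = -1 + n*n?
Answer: 11103331/8574 ≈ 1295.0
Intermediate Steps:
v(n, a) = -1 + n²
z = -125
u = 1/8574 (u = 1/(-125 + 8699) = 1/8574 ≈ 0.00011663)
u + v((-7 + 1)*(-6), 157) = 1/8574 + (-1 + ((-7 + 1)*(-6))²) = 1/8574 + (-1 + (-6*(-6))²) = 1/8574 + (-1 + 36²) = 1/8574 + (-1 + 1296) = 1/8574 + 1295 = 11103331/8574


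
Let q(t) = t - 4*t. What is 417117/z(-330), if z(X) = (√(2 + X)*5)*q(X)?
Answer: -139039*I*√82/270600 ≈ -4.6528*I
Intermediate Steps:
q(t) = -3*t
z(X) = -15*X*√(2 + X) (z(X) = (√(2 + X)*5)*(-3*X) = (5*√(2 + X))*(-3*X) = -15*X*√(2 + X))
417117/z(-330) = 417117/((-15*(-330)*√(2 - 330))) = 417117/((-15*(-330)*√(-328))) = 417117/((-15*(-330)*2*I*√82)) = 417117/((9900*I*√82)) = 417117*(-I*√82/811800) = -139039*I*√82/270600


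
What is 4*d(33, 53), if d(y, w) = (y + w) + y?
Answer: 476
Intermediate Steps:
d(y, w) = w + 2*y (d(y, w) = (w + y) + y = w + 2*y)
4*d(33, 53) = 4*(53 + 2*33) = 4*(53 + 66) = 4*119 = 476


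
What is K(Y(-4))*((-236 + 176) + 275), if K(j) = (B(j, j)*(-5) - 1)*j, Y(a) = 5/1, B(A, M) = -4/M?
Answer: 3225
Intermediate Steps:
Y(a) = 5 (Y(a) = 5*1 = 5)
K(j) = j*(-1 + 20/j) (K(j) = (-4/j*(-5) - 1)*j = (20/j - 1)*j = (-1 + 20/j)*j = j*(-1 + 20/j))
K(Y(-4))*((-236 + 176) + 275) = (20 - 1*5)*((-236 + 176) + 275) = (20 - 5)*(-60 + 275) = 15*215 = 3225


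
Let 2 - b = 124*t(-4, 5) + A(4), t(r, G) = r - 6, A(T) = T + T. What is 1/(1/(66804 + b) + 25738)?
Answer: 68038/1751162045 ≈ 3.8853e-5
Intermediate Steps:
A(T) = 2*T
t(r, G) = -6 + r
b = 1234 (b = 2 - (124*(-6 - 4) + 2*4) = 2 - (124*(-10) + 8) = 2 - (-1240 + 8) = 2 - 1*(-1232) = 2 + 1232 = 1234)
1/(1/(66804 + b) + 25738) = 1/(1/(66804 + 1234) + 25738) = 1/(1/68038 + 25738) = 1/(1751162045/68038) = 68038/1751162045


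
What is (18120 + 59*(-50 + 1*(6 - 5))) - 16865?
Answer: -1636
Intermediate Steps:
(18120 + 59*(-50 + 1*(6 - 5))) - 16865 = (18120 + 59*(-50 + 1*1)) - 16865 = (18120 + 59*(-50 + 1)) - 16865 = (18120 + 59*(-49)) - 16865 = (18120 - 2891) - 16865 = 15229 - 16865 = -1636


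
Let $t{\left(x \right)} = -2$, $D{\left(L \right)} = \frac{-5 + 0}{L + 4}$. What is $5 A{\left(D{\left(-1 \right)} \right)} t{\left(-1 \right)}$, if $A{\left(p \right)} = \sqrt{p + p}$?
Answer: $- \frac{10 i \sqrt{30}}{3} \approx - 18.257 i$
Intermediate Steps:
$D{\left(L \right)} = - \frac{5}{4 + L}$
$A{\left(p \right)} = \sqrt{2} \sqrt{p}$ ($A{\left(p \right)} = \sqrt{2 p} = \sqrt{2} \sqrt{p}$)
$5 A{\left(D{\left(-1 \right)} \right)} t{\left(-1 \right)} = 5 \sqrt{2} \sqrt{- \frac{5}{4 - 1}} \left(-2\right) = 5 \sqrt{2} \sqrt{- \frac{5}{3}} \left(-2\right) = 5 \sqrt{2} \frac{i \sqrt{15}}{3} \left(-2\right) = 5 \frac{i \sqrt{30}}{3} \left(-2\right) = \frac{5 i \sqrt{30}}{3} \left(-2\right) = - \frac{10 i \sqrt{30}}{3}$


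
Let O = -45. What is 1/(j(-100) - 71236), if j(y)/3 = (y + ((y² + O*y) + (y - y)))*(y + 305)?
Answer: 1/8784764 ≈ 1.1383e-7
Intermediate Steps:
j(y) = 3*(305 + y)*(y² - 44*y) (j(y) = 3*((y + ((y² - 45*y) + (y - y)))*(y + 305)) = 3*((y + ((y² - 45*y) + 0))*(305 + y)) = 3*((y + (y² - 45*y))*(305 + y)) = 3*((y² - 44*y)*(305 + y)) = 3*((305 + y)*(y² - 44*y)) = 3*(305 + y)*(y² - 44*y))
1/(j(-100) - 71236) = 1/(3*(-100)*(-13420 + (-100)² + 261*(-100)) - 71236) = 1/(3*(-100)*(-13420 + 10000 - 26100) - 71236) = 1/(3*(-100)*(-29520) - 71236) = 1/(8856000 - 71236) = 1/8784764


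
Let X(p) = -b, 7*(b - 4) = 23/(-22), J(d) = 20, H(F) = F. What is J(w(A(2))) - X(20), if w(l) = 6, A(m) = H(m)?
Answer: 3673/154 ≈ 23.851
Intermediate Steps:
A(m) = m
b = 593/154 (b = 4 + (23/(-22))/7 = 4 + (23*(-1/22))/7 = 4 + (⅐)*(-23/22) = 4 - 23/154 = 593/154 ≈ 3.8507)
X(p) = -593/154 (X(p) = -1*593/154 = -593/154)
J(w(A(2))) - X(20) = 20 - 1*(-593/154) = 20 + 593/154 = 3673/154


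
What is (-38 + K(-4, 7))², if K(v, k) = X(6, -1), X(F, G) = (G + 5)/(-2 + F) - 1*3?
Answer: 1600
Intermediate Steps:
X(F, G) = -3 + (5 + G)/(-2 + F) (X(F, G) = (5 + G)/(-2 + F) - 3 = -3 + (5 + G)/(-2 + F))
K(v, k) = -2 (K(v, k) = (11 - 1 - 3*6)/(-2 + 6) = (11 - 1 - 18)/4 = (¼)*(-8) = -2)
(-38 + K(-4, 7))² = (-38 - 2)² = (-40)² = 1600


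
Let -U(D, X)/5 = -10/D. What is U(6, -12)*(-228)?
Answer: -1900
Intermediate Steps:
U(D, X) = 50/D (U(D, X) = -(-50)/D = 50/D)
U(6, -12)*(-228) = (50/6)*(-228) = (50*(⅙))*(-228) = (25/3)*(-228) = -1900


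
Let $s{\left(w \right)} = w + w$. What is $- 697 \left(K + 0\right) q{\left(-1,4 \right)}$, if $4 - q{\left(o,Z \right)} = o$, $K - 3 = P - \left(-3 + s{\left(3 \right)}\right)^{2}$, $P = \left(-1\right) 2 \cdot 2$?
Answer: $34850$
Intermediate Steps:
$s{\left(w \right)} = 2 w$
$P = -4$ ($P = \left(-2\right) 2 = -4$)
$K = -10$ ($K = 3 - \left(4 + \left(-3 + 2 \cdot 3\right)^{2}\right) = 3 - \left(4 + \left(-3 + 6\right)^{2}\right) = 3 - 13 = -10$)
$q{\left(o,Z \right)} = 4 - o$
$- 697 \left(K + 0\right) q{\left(-1,4 \right)} = - 697 \left(-10 + 0\right) \left(4 - -1\right) = - 697 \left(- 10 \left(4 + 1\right)\right) = - 697 \left(\left(-10\right) 5\right) = \left(-697\right) \left(-50\right) = 34850$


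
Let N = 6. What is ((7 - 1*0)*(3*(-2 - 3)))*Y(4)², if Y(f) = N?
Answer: -3780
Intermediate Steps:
Y(f) = 6
((7 - 1*0)*(3*(-2 - 3)))*Y(4)² = ((7 - 1*0)*(3*(-2 - 3)))*6² = ((7 + 0)*(3*(-5)))*36 = (7*(-15))*36 = -105*36 = -3780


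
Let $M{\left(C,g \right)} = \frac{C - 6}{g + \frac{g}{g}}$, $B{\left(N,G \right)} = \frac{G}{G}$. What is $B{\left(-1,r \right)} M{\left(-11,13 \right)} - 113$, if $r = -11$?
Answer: $- \frac{1599}{14} \approx -114.21$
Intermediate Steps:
$B{\left(N,G \right)} = 1$
$M{\left(C,g \right)} = \frac{-6 + C}{1 + g}$ ($M{\left(C,g \right)} = \frac{-6 + C}{g + 1} = \frac{-6 + C}{1 + g}$)
$B{\left(-1,r \right)} M{\left(-11,13 \right)} - 113 = 1 \frac{-6 - 11}{1 + 13} - 113 = 1 \cdot \frac{1}{14} \left(-17\right) - 113 = 1 \left(- \frac{17}{14}\right) - 113 = - \frac{17}{14} - 113 = - \frac{1599}{14}$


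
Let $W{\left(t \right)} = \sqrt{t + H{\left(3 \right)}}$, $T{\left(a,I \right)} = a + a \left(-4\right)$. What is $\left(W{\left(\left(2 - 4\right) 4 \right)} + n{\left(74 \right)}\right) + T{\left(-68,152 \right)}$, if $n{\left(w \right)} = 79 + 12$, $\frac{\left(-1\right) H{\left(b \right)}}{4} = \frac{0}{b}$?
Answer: $295 + 2 i \sqrt{2} \approx 295.0 + 2.8284 i$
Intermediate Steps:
$T{\left(a,I \right)} = - 3 a$ ($T{\left(a,I \right)} = a - 4 a = - 3 a$)
$H{\left(b \right)} = 0$ ($H{\left(b \right)} = - 4 \frac{0}{b} = \left(-4\right) 0 = 0$)
$W{\left(t \right)} = \sqrt{t}$ ($W{\left(t \right)} = \sqrt{t + 0} = \sqrt{t}$)
$n{\left(w \right)} = 91$
$\left(W{\left(\left(2 - 4\right) 4 \right)} + n{\left(74 \right)}\right) + T{\left(-68,152 \right)} = \left(\sqrt{\left(2 - 4\right) 4} + 91\right) - -204 = \left(\sqrt{\left(-2\right) 4} + 91\right) + 204 = \left(\sqrt{-8} + 91\right) + 204 = \left(2 i \sqrt{2} + 91\right) + 204 = \left(91 + 2 i \sqrt{2}\right) + 204 = 295 + 2 i \sqrt{2}$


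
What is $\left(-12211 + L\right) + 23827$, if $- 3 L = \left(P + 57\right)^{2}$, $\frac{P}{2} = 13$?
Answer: $\frac{27959}{3} \approx 9319.7$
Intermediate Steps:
$P = 26$ ($P = 2 \cdot 13 = 26$)
$L = - \frac{6889}{3}$ ($L = - \frac{\left(26 + 57\right)^{2}}{3} = - \frac{83^{2}}{3} = \left(- \frac{1}{3}\right) 6889 = - \frac{6889}{3} \approx -2296.3$)
$\left(-12211 + L\right) + 23827 = \left(-12211 - \frac{6889}{3}\right) + 23827 = - \frac{43522}{3} + 23827 = \frac{27959}{3}$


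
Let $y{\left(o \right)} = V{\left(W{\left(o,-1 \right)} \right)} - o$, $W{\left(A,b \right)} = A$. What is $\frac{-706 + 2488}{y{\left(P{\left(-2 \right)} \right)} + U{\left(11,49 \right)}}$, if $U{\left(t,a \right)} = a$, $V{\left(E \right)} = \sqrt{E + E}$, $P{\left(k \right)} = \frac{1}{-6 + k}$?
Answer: $\frac{5602608}{154465} - \frac{57024 i}{154465} \approx 36.271 - 0.36917 i$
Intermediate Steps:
$V{\left(E \right)} = \sqrt{2} \sqrt{E}$ ($V{\left(E \right)} = \sqrt{2 E} = \sqrt{2} \sqrt{E}$)
$y{\left(o \right)} = - o + \sqrt{2} \sqrt{o}$ ($y{\left(o \right)} = \sqrt{2} \sqrt{o} - o = - o + \sqrt{2} \sqrt{o}$)
$\frac{-706 + 2488}{y{\left(P{\left(-2 \right)} \right)} + U{\left(11,49 \right)}} = \frac{-706 + 2488}{\left(- \frac{1}{-6 - 2} + \sqrt{2} \sqrt{\frac{1}{-6 - 2}}\right) + 49} = \frac{1782}{\left(- \frac{1}{-8} + \sqrt{2} \sqrt{\frac{1}{-8}}\right) + 49} = \frac{1782}{\left(\left(-1\right) \left(- \frac{1}{8}\right) + \sqrt{2} \sqrt{- \frac{1}{8}}\right) + 49} = \frac{1782}{\left(\frac{1}{8} + \sqrt{2} \frac{i \sqrt{2}}{4}\right) + 49} = \frac{1782}{\left(\frac{1}{8} + \frac{i}{2}\right) + 49} = \frac{1782}{\frac{393}{8} + \frac{i}{2}} = 1782 \frac{64 \left(\frac{393}{8} - \frac{i}{2}\right)}{154465} = \frac{114048 \left(\frac{393}{8} - \frac{i}{2}\right)}{154465}$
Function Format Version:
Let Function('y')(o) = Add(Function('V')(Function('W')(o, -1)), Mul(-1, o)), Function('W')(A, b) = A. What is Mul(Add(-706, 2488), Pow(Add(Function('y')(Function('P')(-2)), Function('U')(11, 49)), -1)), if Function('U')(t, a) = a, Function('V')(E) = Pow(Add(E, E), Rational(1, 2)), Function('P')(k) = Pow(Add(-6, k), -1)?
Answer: Add(Rational(5602608, 154465), Mul(Rational(-57024, 154465), I)) ≈ Add(36.271, Mul(-0.36917, I))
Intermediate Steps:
Function('V')(E) = Mul(Pow(2, Rational(1, 2)), Pow(E, Rational(1, 2))) (Function('V')(E) = Pow(Mul(2, E), Rational(1, 2)) = Mul(Pow(2, Rational(1, 2)), Pow(E, Rational(1, 2))))
Function('y')(o) = Add(Mul(-1, o), Mul(Pow(2, Rational(1, 2)), Pow(o, Rational(1, 2)))) (Function('y')(o) = Add(Mul(Pow(2, Rational(1, 2)), Pow(o, Rational(1, 2))), Mul(-1, o)) = Add(Mul(-1, o), Mul(Pow(2, Rational(1, 2)), Pow(o, Rational(1, 2)))))
Mul(Add(-706, 2488), Pow(Add(Function('y')(Function('P')(-2)), Function('U')(11, 49)), -1)) = Mul(Add(-706, 2488), Pow(Add(Add(Mul(-1, Pow(Add(-6, -2), -1)), Mul(Pow(2, Rational(1, 2)), Pow(Pow(Add(-6, -2), -1), Rational(1, 2)))), 49), -1)) = Mul(1782, Pow(Add(Add(Mul(-1, Pow(-8, -1)), Mul(Pow(2, Rational(1, 2)), Pow(Pow(-8, -1), Rational(1, 2)))), 49), -1)) = Mul(1782, Pow(Add(Add(Mul(-1, Rational(-1, 8)), Mul(Pow(2, Rational(1, 2)), Pow(Rational(-1, 8), Rational(1, 2)))), 49), -1)) = Mul(1782, Pow(Add(Add(Rational(1, 8), Mul(Pow(2, Rational(1, 2)), Mul(Rational(1, 4), I, Pow(2, Rational(1, 2))))), 49), -1)) = Mul(1782, Pow(Add(Add(Rational(1, 8), Mul(Rational(1, 2), I)), 49), -1)) = Mul(1782, Pow(Add(Rational(393, 8), Mul(Rational(1, 2), I)), -1)) = Mul(1782, Mul(Rational(64, 154465), Add(Rational(393, 8), Mul(Rational(-1, 2), I)))) = Mul(Rational(114048, 154465), Add(Rational(393, 8), Mul(Rational(-1, 2), I)))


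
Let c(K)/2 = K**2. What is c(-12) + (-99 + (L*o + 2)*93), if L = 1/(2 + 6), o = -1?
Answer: 2907/8 ≈ 363.38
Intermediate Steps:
L = 1/8 ≈ 0.12500
c(K) = 2*K**2
c(-12) + (-99 + (L*o + 2)*93) = 2*(-12)**2 + (-99 + ((1/8)*(-1) + 2)*93) = 2*144 + (-99 + (-1/8 + 2)*93) = 288 + (-99 + (15/8)*93) = 288 + (-99 + 1395/8) = 288 + 603/8 = 2907/8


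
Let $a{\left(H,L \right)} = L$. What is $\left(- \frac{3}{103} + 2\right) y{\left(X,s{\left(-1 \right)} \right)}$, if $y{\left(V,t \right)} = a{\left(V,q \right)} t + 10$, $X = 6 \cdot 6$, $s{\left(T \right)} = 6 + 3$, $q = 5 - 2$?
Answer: $\frac{7511}{103} \approx 72.922$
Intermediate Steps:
$q = 3$
$s{\left(T \right)} = 9$
$X = 36$
$y{\left(V,t \right)} = 10 + 3 t$ ($y{\left(V,t \right)} = 3 t + 10 = 10 + 3 t$)
$\left(- \frac{3}{103} + 2\right) y{\left(X,s{\left(-1 \right)} \right)} = \left(- \frac{3}{103} + 2\right) \left(10 + 3 \cdot 9\right) = \left(\left(-3\right) \frac{1}{103} + 2\right) \left(10 + 27\right) = \left(- \frac{3}{103} + 2\right) 37 = \frac{203}{103} \cdot 37 = \frac{7511}{103}$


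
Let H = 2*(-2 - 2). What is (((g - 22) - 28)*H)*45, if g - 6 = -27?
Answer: 25560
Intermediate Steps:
g = -21 (g = 6 - 27 = -21)
H = -8 (H = 2*(-4) = -8)
(((g - 22) - 28)*H)*45 = (((-21 - 22) - 28)*(-8))*45 = ((-43 - 28)*(-8))*45 = -71*(-8)*45 = 568*45 = 25560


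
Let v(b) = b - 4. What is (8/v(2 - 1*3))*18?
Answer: -144/5 ≈ -28.800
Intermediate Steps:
v(b) = -4 + b
(8/v(2 - 1*3))*18 = (8/(-4 + (2 - 1*3)))*18 = (8/(-4 + (2 - 3)))*18 = (8/(-4 - 1))*18 = (8/(-5))*18 = (8*(-⅕))*18 = -8/5*18 = -144/5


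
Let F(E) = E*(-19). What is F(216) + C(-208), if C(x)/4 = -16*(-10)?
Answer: -3464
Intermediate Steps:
C(x) = 640 (C(x) = 4*(-16*(-10)) = 4*160 = 640)
F(E) = -19*E
F(216) + C(-208) = -19*216 + 640 = -4104 + 640 = -3464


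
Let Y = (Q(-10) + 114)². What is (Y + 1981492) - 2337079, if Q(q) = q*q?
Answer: -309791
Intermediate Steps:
Q(q) = q²
Y = 45796 (Y = ((-10)² + 114)² = (100 + 114)² = 214² = 45796)
(Y + 1981492) - 2337079 = (45796 + 1981492) - 2337079 = 2027288 - 2337079 = -309791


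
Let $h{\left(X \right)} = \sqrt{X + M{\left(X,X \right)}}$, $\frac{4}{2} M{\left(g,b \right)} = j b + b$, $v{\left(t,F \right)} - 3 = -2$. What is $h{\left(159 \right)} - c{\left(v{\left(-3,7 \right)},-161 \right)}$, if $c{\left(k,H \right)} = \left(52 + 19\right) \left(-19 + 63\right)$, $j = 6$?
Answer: $-3124 + \frac{3 \sqrt{318}}{2} \approx -3097.3$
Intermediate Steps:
$v{\left(t,F \right)} = 1$ ($v{\left(t,F \right)} = 3 - 2 = 1$)
$M{\left(g,b \right)} = \frac{7 b}{2}$ ($M{\left(g,b \right)} = \frac{6 b + b}{2} = \frac{7 b}{2}$)
$c{\left(k,H \right)} = 3124$ ($c{\left(k,H \right)} = 71 \cdot 44 = 3124$)
$h{\left(X \right)} = \frac{3 \sqrt{2} \sqrt{X}}{2}$ ($h{\left(X \right)} = \sqrt{X + \frac{7 X}{2}} = \sqrt{\frac{9 X}{2}} = \frac{3 \sqrt{2} \sqrt{X}}{2}$)
$h{\left(159 \right)} - c{\left(v{\left(-3,7 \right)},-161 \right)} = \frac{3 \sqrt{2} \sqrt{159}}{2} - 3124 = \frac{3 \sqrt{318}}{2} - 3124 = -3124 + \frac{3 \sqrt{318}}{2}$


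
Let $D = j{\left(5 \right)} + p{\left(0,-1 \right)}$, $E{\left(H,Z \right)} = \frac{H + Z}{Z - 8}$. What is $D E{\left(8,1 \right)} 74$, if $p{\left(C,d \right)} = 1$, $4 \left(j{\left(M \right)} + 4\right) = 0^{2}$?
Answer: $\frac{1998}{7} \approx 285.43$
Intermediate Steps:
$j{\left(M \right)} = -4$ ($j{\left(M \right)} = -4 + \frac{0^{2}}{4} = -4 + \frac{1}{4} \cdot 0 = -4 + 0 = -4$)
$E{\left(H,Z \right)} = \frac{H + Z}{-8 + Z}$
$D = -3$ ($D = -4 + 1 = -3$)
$D E{\left(8,1 \right)} 74 = - 3 \frac{8 + 1}{-8 + 1} \cdot 74 = - 3 \frac{1}{-7} \cdot 9 \cdot 74 = - 3 \left(\left(- \frac{1}{7}\right) 9\right) 74 = \left(-3\right) \left(- \frac{9}{7}\right) 74 = \frac{27}{7} \cdot 74 = \frac{1998}{7}$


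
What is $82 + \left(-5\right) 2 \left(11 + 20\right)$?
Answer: $-228$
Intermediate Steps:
$82 + \left(-5\right) 2 \left(11 + 20\right) = 82 - 310 = -228$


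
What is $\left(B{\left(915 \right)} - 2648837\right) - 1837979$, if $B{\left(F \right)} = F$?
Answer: $-4485901$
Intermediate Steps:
$\left(B{\left(915 \right)} - 2648837\right) - 1837979 = \left(915 - 2648837\right) - 1837979 = -2647922 - 1837979 = -4485901$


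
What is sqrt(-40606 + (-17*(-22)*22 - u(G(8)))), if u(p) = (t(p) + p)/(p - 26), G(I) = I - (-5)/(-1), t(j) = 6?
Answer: I*sqrt(17127755)/23 ≈ 179.94*I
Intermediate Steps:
G(I) = -5 + I (G(I) = I - (-5)*(-1) = I - 1*5 = I - 5 = -5 + I)
u(p) = (6 + p)/(-26 + p) (u(p) = (6 + p)/(p - 26) = (6 + p)/(-26 + p))
sqrt(-40606 + (-17*(-22)*22 - u(G(8)))) = sqrt(-40606 + (-17*(-22)*22 - (6 + (-5 + 8))/(-26 + (-5 + 8)))) = sqrt(-40606 + (374*22 - (6 + 3)/(-26 + 3))) = sqrt(-40606 + (8228 - 9/(-23))) = sqrt(-40606 + (8228 - (-1)*9/23)) = sqrt(-40606 + (8228 - 1*(-9/23))) = sqrt(-40606 + (8228 + 9/23)) = sqrt(-40606 + 189253/23) = sqrt(-744685/23) = I*sqrt(17127755)/23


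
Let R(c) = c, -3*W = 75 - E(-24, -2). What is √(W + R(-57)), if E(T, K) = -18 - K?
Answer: I*√786/3 ≈ 9.3452*I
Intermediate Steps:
W = -91/3 (W = -(75 - (-18 - 1*(-2)))/3 = -(75 - (-18 + 2))/3 = -(75 - 1*(-16))/3 = -(75 + 16)/3 = -⅓*91 = -91/3 ≈ -30.333)
√(W + R(-57)) = √(-91/3 - 57) = √(-262/3) = I*√786/3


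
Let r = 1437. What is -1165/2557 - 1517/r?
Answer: -5553074/3674409 ≈ -1.5113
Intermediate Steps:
-1165/2557 - 1517/r = -1165/2557 - 1517/1437 = -5553074/3674409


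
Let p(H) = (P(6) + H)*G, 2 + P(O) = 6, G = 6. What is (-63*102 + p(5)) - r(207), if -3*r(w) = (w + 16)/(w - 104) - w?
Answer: -1990046/309 ≈ -6440.3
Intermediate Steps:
P(O) = 4 (P(O) = -2 + 6 = 4)
p(H) = 24 + 6*H (p(H) = (4 + H)*6 = 24 + 6*H)
r(w) = w/3 - (16 + w)/(3*(-104 + w)) (r(w) = -((w + 16)/(w - 104) - w)/3 = -((16 + w)/(-104 + w) - w)/3 = -(-w + (16 + w)/(-104 + w))/3 = w/3 - (16 + w)/(3*(-104 + w)))
(-63*102 + p(5)) - r(207) = (-63*102 + (24 + 6*5)) - (-16 + 207² - 105*207)/(3*(-104 + 207)) = (-6426 + (24 + 30)) - (-16 + 42849 - 21735)/(3*103) = (-6426 + 54) - 21098/(3*103) = -6372 - 1*21098/309 = -6372 - 21098/309 = -1990046/309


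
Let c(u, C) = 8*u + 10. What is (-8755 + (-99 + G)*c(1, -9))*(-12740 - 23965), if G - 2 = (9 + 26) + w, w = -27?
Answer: 380153685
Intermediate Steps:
c(u, C) = 10 + 8*u
G = 10 (G = 2 + ((9 + 26) - 27) = 2 + (35 - 27) = 2 + 8 = 10)
(-8755 + (-99 + G)*c(1, -9))*(-12740 - 23965) = (-8755 + (-99 + 10)*(10 + 8*1))*(-12740 - 23965) = (-8755 - 89*(10 + 8))*(-36705) = (-8755 - 89*18)*(-36705) = (-8755 - 1602)*(-36705) = -10357*(-36705) = 380153685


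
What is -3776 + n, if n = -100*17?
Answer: -5476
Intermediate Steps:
n = -1700 (n = -20*85 = -1700)
-3776 + n = -3776 - 1700 = -5476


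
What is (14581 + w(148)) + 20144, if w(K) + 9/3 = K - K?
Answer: 34722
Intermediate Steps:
w(K) = -3 (w(K) = -3 + (K - K) = -3 + 0 = -3)
(14581 + w(148)) + 20144 = (14581 - 3) + 20144 = 14578 + 20144 = 34722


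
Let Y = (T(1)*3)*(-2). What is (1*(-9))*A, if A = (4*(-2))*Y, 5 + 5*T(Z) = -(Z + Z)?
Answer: 3024/5 ≈ 604.80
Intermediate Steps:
T(Z) = -1 - 2*Z/5 (T(Z) = -1 + (-(Z + Z))/5 = -1 + (-2*Z)/5 = -1 - 2*Z/5)
Y = 42/5 (Y = ((-1 - ⅖*1)*3)*(-2) = ((-1 - ⅖)*3)*(-2) = -7/5*3*(-2) = -21/5*(-2) = 42/5 ≈ 8.4000)
A = -336/5 (A = (4*(-2))*(42/5) = -8*42/5 = -336/5 ≈ -67.200)
(1*(-9))*A = (1*(-9))*(-336/5) = -9*(-336/5) = 3024/5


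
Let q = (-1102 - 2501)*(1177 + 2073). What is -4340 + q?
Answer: -11714090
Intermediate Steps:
q = -11709750 (q = -3603*3250 = -11709750)
-4340 + q = -4340 - 11709750 = -11714090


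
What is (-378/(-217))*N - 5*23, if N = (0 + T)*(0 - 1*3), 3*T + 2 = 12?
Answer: -4105/31 ≈ -132.42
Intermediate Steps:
T = 10/3 (T = -2/3 + (1/3)*12 = -2/3 + 4 = 10/3 ≈ 3.3333)
N = -10 (N = (0 + 10/3)*(0 - 1*3) = 10*(0 - 3)/3 = (10/3)*(-3) = -10)
(-378/(-217))*N - 5*23 = -378/(-217)*(-10) - 5*23 = -378*(-1/217)*(-10) - 115 = (54/31)*(-10) - 115 = -540/31 - 115 = -4105/31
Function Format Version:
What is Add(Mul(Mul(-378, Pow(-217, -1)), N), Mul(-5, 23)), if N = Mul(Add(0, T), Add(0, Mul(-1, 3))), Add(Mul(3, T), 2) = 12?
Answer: Rational(-4105, 31) ≈ -132.42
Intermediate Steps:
T = Rational(10, 3) (T = Add(Rational(-2, 3), Mul(Rational(1, 3), 12)) = Add(Rational(-2, 3), 4) = Rational(10, 3) ≈ 3.3333)
N = -10 (N = Mul(Add(0, Rational(10, 3)), Add(0, Mul(-1, 3))) = Mul(Rational(10, 3), Add(0, -3)) = Mul(Rational(10, 3), -3) = -10)
Add(Mul(Mul(-378, Pow(-217, -1)), N), Mul(-5, 23)) = Add(Mul(Mul(-378, Pow(-217, -1)), -10), Mul(-5, 23)) = Add(Mul(Mul(-378, Rational(-1, 217)), -10), -115) = Add(Mul(Rational(54, 31), -10), -115) = Add(Rational(-540, 31), -115) = Rational(-4105, 31)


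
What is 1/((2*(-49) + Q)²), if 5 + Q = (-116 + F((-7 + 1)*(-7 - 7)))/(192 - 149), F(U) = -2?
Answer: 1849/20675209 ≈ 8.9431e-5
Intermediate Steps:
Q = -333/43 (Q = -5 + (-116 - 2)/(192 - 149) = -5 - 118/43 = -333/43 ≈ -7.7442)
1/((2*(-49) + Q)²) = 1/((2*(-49) - 333/43)²) = 1/((-98 - 333/43)²) = 1/((-4547/43)²) = 1/(20675209/1849) = 1849/20675209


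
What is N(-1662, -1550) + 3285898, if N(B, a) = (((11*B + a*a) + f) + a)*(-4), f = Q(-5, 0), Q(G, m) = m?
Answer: -6244774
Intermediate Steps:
f = 0
N(B, a) = -44*B - 4*a - 4*a² (N(B, a) = (((11*B + a*a) + 0) + a)*(-4) = (((11*B + a²) + 0) + a)*(-4) = (((a² + 11*B) + 0) + a)*(-4) = ((a² + 11*B) + a)*(-4) = (a + a² + 11*B)*(-4) = -44*B - 4*a - 4*a²)
N(-1662, -1550) + 3285898 = (-44*(-1662) - 4*(-1550) - 4*(-1550)²) + 3285898 = (73128 + 6200 - 4*2402500) + 3285898 = (73128 + 6200 - 9610000) + 3285898 = -9530672 + 3285898 = -6244774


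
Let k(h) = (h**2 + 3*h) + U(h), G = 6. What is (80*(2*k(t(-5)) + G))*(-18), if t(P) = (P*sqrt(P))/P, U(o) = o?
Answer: 5760 - 11520*I*sqrt(5) ≈ 5760.0 - 25760.0*I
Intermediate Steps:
t(P) = sqrt(P) (t(P) = P**(3/2)/P = sqrt(P))
k(h) = h**2 + 4*h (k(h) = (h**2 + 3*h) + h = h**2 + 4*h)
(80*(2*k(t(-5)) + G))*(-18) = (80*(2*(sqrt(-5)*(4 + sqrt(-5))) + 6))*(-18) = (80*(2*((I*sqrt(5))*(4 + I*sqrt(5))) + 6))*(-18) = (80*(2*(I*sqrt(5)*(4 + I*sqrt(5))) + 6))*(-18) = (80*(2*I*sqrt(5)*(4 + I*sqrt(5)) + 6))*(-18) = (80*(6 + 2*I*sqrt(5)*(4 + I*sqrt(5))))*(-18) = (480 + 160*I*sqrt(5)*(4 + I*sqrt(5)))*(-18) = -8640 - 2880*I*sqrt(5)*(4 + I*sqrt(5))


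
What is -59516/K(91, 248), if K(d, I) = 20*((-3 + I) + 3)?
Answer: -14879/1240 ≈ -11.999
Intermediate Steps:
K(d, I) = 20*I
-59516/K(91, 248) = -59516/(20*248) = -59516/4960 = -59516*1/4960 = -14879/1240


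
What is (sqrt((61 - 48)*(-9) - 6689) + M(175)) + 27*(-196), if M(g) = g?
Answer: -5117 + I*sqrt(6806) ≈ -5117.0 + 82.499*I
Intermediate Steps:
(sqrt((61 - 48)*(-9) - 6689) + M(175)) + 27*(-196) = (sqrt((61 - 48)*(-9) - 6689) + 175) + 27*(-196) = (sqrt(13*(-9) - 6689) + 175) - 5292 = (sqrt(-117 - 6689) + 175) - 5292 = (sqrt(-6806) + 175) - 5292 = (I*sqrt(6806) + 175) - 5292 = (175 + I*sqrt(6806)) - 5292 = -5117 + I*sqrt(6806)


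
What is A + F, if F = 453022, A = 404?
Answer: 453426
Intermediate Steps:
A + F = 404 + 453022 = 453426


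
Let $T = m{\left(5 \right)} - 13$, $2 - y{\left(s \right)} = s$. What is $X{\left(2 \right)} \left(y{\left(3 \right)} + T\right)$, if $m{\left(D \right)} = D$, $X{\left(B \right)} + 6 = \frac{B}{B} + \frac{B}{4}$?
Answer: $\frac{81}{2} \approx 40.5$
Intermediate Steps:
$y{\left(s \right)} = 2 - s$
$X{\left(B \right)} = -5 + \frac{B}{4}$ ($X{\left(B \right)} = -6 + \left(\frac{B}{B} + \frac{B}{4}\right) = -6 + \left(1 + B \frac{1}{4}\right) = -6 + \left(1 + \frac{B}{4}\right) = -5 + \frac{B}{4}$)
$T = -8$ ($T = 5 - 13 = -8$)
$X{\left(2 \right)} \left(y{\left(3 \right)} + T\right) = \left(-5 + \frac{1}{4} \cdot 2\right) \left(\left(2 - 3\right) - 8\right) = \left(-5 + \frac{1}{2}\right) \left(\left(2 - 3\right) - 8\right) = - \frac{9 \left(-1 - 8\right)}{2} = \left(- \frac{9}{2}\right) \left(-9\right) = \frac{81}{2}$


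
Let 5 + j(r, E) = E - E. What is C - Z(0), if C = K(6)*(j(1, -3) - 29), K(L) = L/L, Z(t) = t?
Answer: -34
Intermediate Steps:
K(L) = 1
j(r, E) = -5 (j(r, E) = -5 + (E - E) = -5 + 0 = -5)
C = -34 (C = 1*(-5 - 29) = 1*(-34) = -34)
C - Z(0) = -34 - 1*0 = -34 + 0 = -34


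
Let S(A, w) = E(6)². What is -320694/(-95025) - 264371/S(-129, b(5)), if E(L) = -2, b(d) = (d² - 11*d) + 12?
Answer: -8373523833/126700 ≈ -66089.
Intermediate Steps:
b(d) = 12 + d² - 11*d
S(A, w) = 4 (S(A, w) = (-2)² = 4)
-320694/(-95025) - 264371/S(-129, b(5)) = -320694/(-95025) - 264371/4 = -320694*(-1/95025) - 264371*¼ = 106898/31675 - 264371/4 = -8373523833/126700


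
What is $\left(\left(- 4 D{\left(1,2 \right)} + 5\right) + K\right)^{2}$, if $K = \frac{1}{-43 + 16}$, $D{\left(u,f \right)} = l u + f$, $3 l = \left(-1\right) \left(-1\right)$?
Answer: $\frac{13924}{729} \approx 19.1$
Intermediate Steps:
$l = \frac{1}{3}$ ($l = \frac{\left(-1\right) \left(-1\right)}{3} = \frac{1}{3} \cdot 1 = \frac{1}{3} \approx 0.33333$)
$D{\left(u,f \right)} = f + \frac{u}{3}$ ($D{\left(u,f \right)} = \frac{u}{3} + f = f + \frac{u}{3}$)
$K = - \frac{1}{27}$ ($K = \frac{1}{-27} = - \frac{1}{27} \approx -0.037037$)
$\left(\left(- 4 D{\left(1,2 \right)} + 5\right) + K\right)^{2} = \left(\left(- 4 \left(2 + \frac{1}{3} \cdot 1\right) + 5\right) - \frac{1}{27}\right)^{2} = \left(\left(- 4 \left(2 + \frac{1}{3}\right) + 5\right) - \frac{1}{27}\right)^{2} = \left(\left(\left(-4\right) \frac{7}{3} + 5\right) - \frac{1}{27}\right)^{2} = \left(\left(- \frac{28}{3} + 5\right) - \frac{1}{27}\right)^{2} = \left(- \frac{13}{3} - \frac{1}{27}\right)^{2} = \left(- \frac{118}{27}\right)^{2} = \frac{13924}{729}$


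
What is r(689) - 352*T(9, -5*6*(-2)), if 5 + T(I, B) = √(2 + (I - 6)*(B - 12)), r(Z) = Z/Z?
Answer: 1761 - 352*√146 ≈ -2492.2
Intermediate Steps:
r(Z) = 1
T(I, B) = -5 + √(2 + (-12 + B)*(-6 + I)) (T(I, B) = -5 + √(2 + (I - 6)*(B - 12)) = -5 + √(2 + (-6 + I)*(-12 + B)) = -5 + √(2 + (-12 + B)*(-6 + I)))
r(689) - 352*T(9, -5*6*(-2)) = 1 - 352*(-5 + √(74 - 12*9 - 6*(-5*6)*(-2) + (-5*6*(-2))*9)) = 1 - 352*(-5 + √(74 - 108 - (-180)*(-2) - 30*(-2)*9)) = 1 - 352*(-5 + √(74 - 108 - 6*60 + 60*9)) = 1 - 352*(-5 + √(74 - 108 - 360 + 540)) = 1 - 352*(-5 + √146) = 1 + (1760 - 352*√146) = 1761 - 352*√146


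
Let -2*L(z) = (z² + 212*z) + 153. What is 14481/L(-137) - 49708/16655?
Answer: -3463711/28096985 ≈ -0.12328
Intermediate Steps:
L(z) = -153/2 - 106*z - z²/2 (L(z) = -((z² + 212*z) + 153)/2 = -(153 + z² + 212*z)/2 = -153/2 - 106*z - z²/2)
14481/L(-137) - 49708/16655 = 14481/(-153/2 - 106*(-137) - ½*(-137)²) - 49708/16655 = 14481/(-153/2 + 14522 - ½*18769) - 49708*1/16655 = 14481/(-153/2 + 14522 - 18769/2) - 49708/16655 = 14481/5061 - 49708/16655 = 14481*(1/5061) - 49708/16655 = 4827/1687 - 49708/16655 = -3463711/28096985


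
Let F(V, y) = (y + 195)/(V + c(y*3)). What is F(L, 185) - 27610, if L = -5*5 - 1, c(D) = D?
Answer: -14605310/529 ≈ -27609.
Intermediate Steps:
L = -26 (L = -25 - 1 = -26)
F(V, y) = (195 + y)/(V + 3*y) (F(V, y) = (y + 195)/(V + y*3) = (195 + y)/(V + 3*y))
F(L, 185) - 27610 = (195 + 185)/(-26 + 3*185) - 27610 = 380/(-26 + 555) - 27610 = 380/529 - 27610 = -14605310/529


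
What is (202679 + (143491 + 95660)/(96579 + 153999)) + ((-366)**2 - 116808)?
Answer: 18361349719/83526 ≈ 2.1983e+5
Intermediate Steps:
(202679 + (143491 + 95660)/(96579 + 153999)) + ((-366)**2 - 116808) = (202679 + 239151/250578) + (133956 - 116808) = (202679 + 239151*(1/250578)) + 17148 = (202679 + 79717/83526) + 17148 = 16929045871/83526 + 17148 = 18361349719/83526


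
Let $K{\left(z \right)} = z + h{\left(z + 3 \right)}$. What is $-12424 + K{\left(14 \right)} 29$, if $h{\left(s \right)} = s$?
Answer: $-11525$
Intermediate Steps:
$K{\left(z \right)} = 3 + 2 z$ ($K{\left(z \right)} = z + \left(z + 3\right) = z + \left(3 + z\right) = 3 + 2 z$)
$-12424 + K{\left(14 \right)} 29 = -12424 + \left(3 + 2 \cdot 14\right) 29 = -12424 + \left(3 + 28\right) 29 = -12424 + 31 \cdot 29 = -12424 + 899 = -11525$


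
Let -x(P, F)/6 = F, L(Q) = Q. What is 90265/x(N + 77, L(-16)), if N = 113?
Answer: 90265/96 ≈ 940.26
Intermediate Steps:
x(P, F) = -6*F
90265/x(N + 77, L(-16)) = 90265/((-6*(-16))) = 90265/96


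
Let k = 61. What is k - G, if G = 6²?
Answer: 25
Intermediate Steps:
G = 36
k - G = 61 - 1*36 = 61 - 36 = 25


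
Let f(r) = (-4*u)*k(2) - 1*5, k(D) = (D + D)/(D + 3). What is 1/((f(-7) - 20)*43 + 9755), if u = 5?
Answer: 1/7992 ≈ 0.00012513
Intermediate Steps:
k(D) = 2*D/(3 + D) (k(D) = (2*D)/(3 + D) = 2*D/(3 + D))
f(r) = -21 (f(r) = (-4*5)*(2*2/(3 + 2)) - 1*5 = -40*2/5 - 5 = -20*⅘ - 5 = -16 - 5 = -21)
1/((f(-7) - 20)*43 + 9755) = 1/((-21 - 20)*43 + 9755) = 1/(-41*43 + 9755) = 1/(-1763 + 9755) = 1/7992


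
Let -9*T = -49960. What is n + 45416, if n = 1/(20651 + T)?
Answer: 10709955713/235819 ≈ 45416.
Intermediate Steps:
T = 49960/9 (T = -⅑*(-49960) = 49960/9 ≈ 5551.1)
n = 9/235819 (n = 1/(20651 + 49960/9) = 1/(235819/9) = 9/235819 ≈ 3.8165e-5)
n + 45416 = 9/235819 + 45416 = 10709955713/235819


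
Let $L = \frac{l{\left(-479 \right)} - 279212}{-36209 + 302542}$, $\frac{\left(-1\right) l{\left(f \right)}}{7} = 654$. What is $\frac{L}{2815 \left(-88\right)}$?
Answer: $\frac{28379}{6597601076} \approx 4.3014 \cdot 10^{-6}$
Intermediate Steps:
$l{\left(f \right)} = -4578$ ($l{\left(f \right)} = \left(-7\right) 654 = -4578$)
$L = - \frac{283790}{266333}$ ($L = \frac{-4578 - 279212}{-36209 + 302542} = - \frac{283790}{266333} \approx -1.0655$)
$\frac{L}{2815 \left(-88\right)} = - \frac{283790}{266333 \cdot 2815 \left(-88\right)} = - \frac{283790}{266333 \left(-247720\right)} = \left(- \frac{283790}{266333}\right) \left(- \frac{1}{247720}\right) = \frac{28379}{6597601076}$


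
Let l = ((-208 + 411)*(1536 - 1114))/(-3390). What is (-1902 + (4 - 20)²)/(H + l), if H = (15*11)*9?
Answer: -1394985/1237121 ≈ -1.1276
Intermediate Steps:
H = 1485 (H = 165*9 = 1485)
l = -42833/1695 (l = (203*422)*(-1/3390) = 85666*(-1/3390) = -42833/1695 ≈ -25.270)
(-1902 + (4 - 20)²)/(H + l) = (-1902 + (4 - 20)²)/(1485 - 42833/1695) = (-1902 + (-16)²)/(2474242/1695) = (-1902 + 256)*(1695/2474242) = -1646*1695/2474242 = -1394985/1237121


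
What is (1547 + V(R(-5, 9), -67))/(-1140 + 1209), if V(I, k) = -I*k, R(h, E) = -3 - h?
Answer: 1681/69 ≈ 24.362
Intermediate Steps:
V(I, k) = -I*k
(1547 + V(R(-5, 9), -67))/(-1140 + 1209) = (1547 - 1*(-3 - 1*(-5))*(-67))/(-1140 + 1209) = (1547 - 1*(-3 + 5)*(-67))/69 = (1547 - 1*2*(-67))*(1/69) = (1547 + 134)*(1/69) = 1681*(1/69) = 1681/69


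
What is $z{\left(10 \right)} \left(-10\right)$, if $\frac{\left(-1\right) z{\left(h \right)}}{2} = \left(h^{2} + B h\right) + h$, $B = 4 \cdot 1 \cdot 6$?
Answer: $7000$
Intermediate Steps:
$B = 24$ ($B = 4 \cdot 6 = 24$)
$z{\left(h \right)} = - 50 h - 2 h^{2}$ ($z{\left(h \right)} = - 2 \left(\left(h^{2} + 24 h\right) + h\right) = - 2 \left(h^{2} + 25 h\right) = - 50 h - 2 h^{2}$)
$z{\left(10 \right)} \left(-10\right) = \left(-2\right) 10 \left(25 + 10\right) \left(-10\right) = \left(-2\right) 10 \cdot 35 \left(-10\right) = \left(-700\right) \left(-10\right) = 7000$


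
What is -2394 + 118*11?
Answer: -1096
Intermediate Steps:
-2394 + 118*11 = -2394 + 1298 = -1096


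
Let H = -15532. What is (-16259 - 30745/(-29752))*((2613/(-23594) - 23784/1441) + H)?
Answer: 255705274033414405811/1011536879408 ≈ 2.5279e+8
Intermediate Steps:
(-16259 - 30745/(-29752))*((2613/(-23594) - 23784/1441) + H) = (-16259 - 30745/(-29752))*((2613/(-23594) - 23784/1441) - 15532) = (-16259 - 30745*(-1/29752))*((2613*(-1/23594) - 23784*1/1441) - 15532) = (-16259 + 30745/29752)*((-2613/23594 - 23784/1441) - 15532) = -483707023*(-564925029/33998954 - 15532)/29752 = -483707023/29752*(-528636678557/33998954) = 255705274033414405811/1011536879408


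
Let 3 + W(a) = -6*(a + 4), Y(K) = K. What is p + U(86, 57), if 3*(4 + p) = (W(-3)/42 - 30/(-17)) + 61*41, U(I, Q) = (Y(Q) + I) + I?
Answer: 756257/714 ≈ 1059.2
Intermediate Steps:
U(I, Q) = Q + 2*I (U(I, Q) = (Q + I) + I = (I + Q) + I = Q + 2*I)
W(a) = -27 - 6*a (W(a) = -3 - 6*(a + 4) = -3 - 6*(4 + a) = -3 + (-24 - 6*a) = -27 - 6*a)
p = 592751/714 (p = -4 + (((-27 - 6*(-3))/42 - 30/(-17)) + 61*41)/3 = -4 + (((-27 + 18)*(1/42) - 30*(-1/17)) + 2501)/3 = -4 + ((-9*1/42 + 30/17) + 2501)/3 = -4 + ((-3/14 + 30/17) + 2501)/3 = -4 + (369/238 + 2501)/3 = -4 + (⅓)*(595607/238) = -4 + 595607/714 = 592751/714 ≈ 830.18)
p + U(86, 57) = 592751/714 + (57 + 2*86) = 592751/714 + (57 + 172) = 592751/714 + 229 = 756257/714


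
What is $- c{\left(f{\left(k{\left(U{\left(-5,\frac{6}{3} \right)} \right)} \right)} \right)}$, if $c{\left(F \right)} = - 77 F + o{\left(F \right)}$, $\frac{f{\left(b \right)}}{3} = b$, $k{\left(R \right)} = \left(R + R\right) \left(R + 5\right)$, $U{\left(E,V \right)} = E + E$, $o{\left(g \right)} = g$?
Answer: $22800$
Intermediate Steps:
$U{\left(E,V \right)} = 2 E$
$k{\left(R \right)} = 2 R \left(5 + R\right)$
$f{\left(b \right)} = 3 b$
$c{\left(F \right)} = - 76 F$ ($c{\left(F \right)} = - 77 F + F = - 76 F$)
$- c{\left(f{\left(k{\left(U{\left(-5,\frac{6}{3} \right)} \right)} \right)} \right)} = - \left(-76\right) 3 \cdot 2 \cdot 2 \left(-5\right) \left(5 + 2 \left(-5\right)\right) = - \left(-76\right) 3 \cdot 2 \left(-10\right) \left(5 - 10\right) = - \left(-76\right) 3 \cdot 2 \left(-10\right) \left(-5\right) = - \left(-76\right) 3 \cdot 100 = - \left(-76\right) 300 = \left(-1\right) \left(-22800\right) = 22800$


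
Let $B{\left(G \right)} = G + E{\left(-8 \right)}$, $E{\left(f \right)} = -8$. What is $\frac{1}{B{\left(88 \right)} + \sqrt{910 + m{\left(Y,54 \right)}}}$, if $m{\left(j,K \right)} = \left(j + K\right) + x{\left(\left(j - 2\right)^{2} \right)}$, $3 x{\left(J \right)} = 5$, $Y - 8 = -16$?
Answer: $\frac{240}{16327} - \frac{13 \sqrt{51}}{16327} \approx 0.0090134$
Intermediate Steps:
$Y = -8$ ($Y = 8 - 16 = -8$)
$x{\left(J \right)} = \frac{5}{3}$ ($x{\left(J \right)} = \frac{1}{3} \cdot 5 = \frac{5}{3}$)
$B{\left(G \right)} = -8 + G$ ($B{\left(G \right)} = G - 8 = -8 + G$)
$m{\left(j,K \right)} = \frac{5}{3} + K + j$ ($m{\left(j,K \right)} = \left(j + K\right) + \frac{5}{3} = \left(K + j\right) + \frac{5}{3} = \frac{5}{3} + K + j$)
$\frac{1}{B{\left(88 \right)} + \sqrt{910 + m{\left(Y,54 \right)}}} = \frac{1}{\left(-8 + 88\right) + \sqrt{910 + \left(\frac{5}{3} + 54 - 8\right)}} = \frac{1}{80 + \sqrt{910 + \frac{143}{3}}} = \frac{1}{80 + \sqrt{\frac{2873}{3}}} = \frac{1}{80 + \frac{13 \sqrt{51}}{3}}$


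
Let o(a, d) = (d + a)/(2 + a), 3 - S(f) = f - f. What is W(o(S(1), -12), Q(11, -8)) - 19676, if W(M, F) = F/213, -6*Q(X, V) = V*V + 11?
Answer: -8382001/426 ≈ -19676.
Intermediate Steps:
S(f) = 3 (S(f) = 3 - (f - f) = 3 - 1*0 = 3 + 0 = 3)
Q(X, V) = -11/6 - V²/6 (Q(X, V) = -(V*V + 11)/6 = -(V² + 11)/6 = -(11 + V²)/6 = -11/6 - V²/6)
o(a, d) = (a + d)/(2 + a)
W(M, F) = F/213 (W(M, F) = F*(1/213) = F/213)
W(o(S(1), -12), Q(11, -8)) - 19676 = (-11/6 - ⅙*(-8)²)/213 - 19676 = (-11/6 - ⅙*64)/213 - 19676 = (-11/6 - 32/3)/213 - 19676 = (1/213)*(-25/2) - 19676 = -25/426 - 19676 = -8382001/426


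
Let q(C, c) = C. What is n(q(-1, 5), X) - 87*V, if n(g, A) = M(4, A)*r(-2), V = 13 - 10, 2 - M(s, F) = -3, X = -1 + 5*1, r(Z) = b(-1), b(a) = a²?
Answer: -256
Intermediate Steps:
r(Z) = 1 (r(Z) = (-1)² = 1)
X = 4 (X = -1 + 5 = 4)
M(s, F) = 5 (M(s, F) = 2 - 1*(-3) = 2 + 3 = 5)
V = 3
n(g, A) = 5 (n(g, A) = 5*1 = 5)
n(q(-1, 5), X) - 87*V = 5 - 87*3 = 5 - 261 = -256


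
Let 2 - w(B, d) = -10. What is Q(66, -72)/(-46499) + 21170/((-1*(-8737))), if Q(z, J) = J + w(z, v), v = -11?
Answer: 984908050/406261763 ≈ 2.4243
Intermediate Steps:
w(B, d) = 12 (w(B, d) = 2 - 1*(-10) = 2 + 10 = 12)
Q(z, J) = 12 + J (Q(z, J) = J + 12 = 12 + J)
Q(66, -72)/(-46499) + 21170/((-1*(-8737))) = (12 - 72)/(-46499) + 21170/((-1*(-8737))) = -60*(-1/46499) + 21170/8737 = 60/46499 + 21170*(1/8737) = 60/46499 + 21170/8737 = 984908050/406261763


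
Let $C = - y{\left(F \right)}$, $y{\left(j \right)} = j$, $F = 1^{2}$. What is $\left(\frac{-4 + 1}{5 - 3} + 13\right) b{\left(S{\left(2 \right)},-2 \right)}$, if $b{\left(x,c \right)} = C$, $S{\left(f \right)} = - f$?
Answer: $- \frac{23}{2} \approx -11.5$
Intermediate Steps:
$F = 1$
$C = -1$ ($C = \left(-1\right) 1 = -1$)
$b{\left(x,c \right)} = -1$
$\left(\frac{-4 + 1}{5 - 3} + 13\right) b{\left(S{\left(2 \right)},-2 \right)} = \left(\frac{-4 + 1}{5 - 3} + 13\right) \left(-1\right) = \left(- \frac{3}{2} + 13\right) \left(-1\right) = \frac{23}{2} \left(-1\right) = - \frac{23}{2}$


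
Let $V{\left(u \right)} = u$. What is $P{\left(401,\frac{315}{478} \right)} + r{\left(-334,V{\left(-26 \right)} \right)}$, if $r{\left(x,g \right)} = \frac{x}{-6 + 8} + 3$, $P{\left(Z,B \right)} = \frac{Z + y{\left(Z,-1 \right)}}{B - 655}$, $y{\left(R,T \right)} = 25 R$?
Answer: $- \frac{56278728}{312775} \approx -179.93$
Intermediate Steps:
$P{\left(Z,B \right)} = \frac{26 Z}{-655 + B}$ ($P{\left(Z,B \right)} = \frac{Z + 25 Z}{B - 655} = \frac{26 Z}{-655 + B}$)
$r{\left(x,g \right)} = 3 + \frac{x}{2}$ ($r{\left(x,g \right)} = \frac{x}{2} + 3 = 3 + \frac{x}{2}$)
$P{\left(401,\frac{315}{478} \right)} + r{\left(-334,V{\left(-26 \right)} \right)} = 26 \cdot 401 \frac{1}{-655 + \frac{315}{478}} + \left(3 + \frac{1}{2} \left(-334\right)\right) = 26 \cdot 401 \frac{1}{-655 + 315 \cdot \frac{1}{478}} + \left(3 - 167\right) = 26 \cdot 401 \frac{1}{-655 + \frac{315}{478}} - 164 = 26 \cdot 401 \frac{1}{- \frac{312775}{478}} - 164 = 26 \cdot 401 \left(- \frac{478}{312775}\right) - 164 = - \frac{4983628}{312775} - 164 = - \frac{56278728}{312775}$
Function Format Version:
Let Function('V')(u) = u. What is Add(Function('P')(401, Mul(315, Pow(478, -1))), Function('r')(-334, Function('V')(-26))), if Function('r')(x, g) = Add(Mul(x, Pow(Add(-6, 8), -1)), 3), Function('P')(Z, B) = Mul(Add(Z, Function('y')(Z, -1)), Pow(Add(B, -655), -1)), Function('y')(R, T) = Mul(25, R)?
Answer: Rational(-56278728, 312775) ≈ -179.93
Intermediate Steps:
Function('P')(Z, B) = Mul(26, Z, Pow(Add(-655, B), -1)) (Function('P')(Z, B) = Mul(Add(Z, Mul(25, Z)), Pow(Add(B, -655), -1)) = Mul(Mul(26, Z), Pow(Add(-655, B), -1)) = Mul(26, Z, Pow(Add(-655, B), -1)))
Function('r')(x, g) = Add(3, Mul(Rational(1, 2), x)) (Function('r')(x, g) = Add(Mul(x, Pow(2, -1)), 3) = Add(Mul(x, Rational(1, 2)), 3) = Add(Mul(Rational(1, 2), x), 3) = Add(3, Mul(Rational(1, 2), x)))
Add(Function('P')(401, Mul(315, Pow(478, -1))), Function('r')(-334, Function('V')(-26))) = Add(Mul(26, 401, Pow(Add(-655, Mul(315, Pow(478, -1))), -1)), Add(3, Mul(Rational(1, 2), -334))) = Add(Mul(26, 401, Pow(Add(-655, Mul(315, Rational(1, 478))), -1)), Add(3, -167)) = Add(Mul(26, 401, Pow(Add(-655, Rational(315, 478)), -1)), -164) = Add(Mul(26, 401, Pow(Rational(-312775, 478), -1)), -164) = Add(Mul(26, 401, Rational(-478, 312775)), -164) = Add(Rational(-4983628, 312775), -164) = Rational(-56278728, 312775)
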